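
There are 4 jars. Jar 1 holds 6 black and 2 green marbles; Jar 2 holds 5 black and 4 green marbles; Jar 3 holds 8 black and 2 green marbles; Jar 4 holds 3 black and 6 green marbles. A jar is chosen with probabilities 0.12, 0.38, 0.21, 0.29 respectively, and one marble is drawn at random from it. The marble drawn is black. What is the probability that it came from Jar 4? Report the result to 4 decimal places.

Tabulate prior·likelihood by source: [1] prior 0.12, lik 0.75, product 0.09000; [2] prior 0.38, lik 0.5556, product 0.2111; [3] prior 0.21, lik 0.8, product 0.1680; [4] prior 0.29, lik 0.3333, product 0.09667.
Normalizing constant = 0.56578; the posterior for Jar 4 is its product over the sum, 0.09667/0.56578 = 0.1709.

Posterior probability ≈ 0.1709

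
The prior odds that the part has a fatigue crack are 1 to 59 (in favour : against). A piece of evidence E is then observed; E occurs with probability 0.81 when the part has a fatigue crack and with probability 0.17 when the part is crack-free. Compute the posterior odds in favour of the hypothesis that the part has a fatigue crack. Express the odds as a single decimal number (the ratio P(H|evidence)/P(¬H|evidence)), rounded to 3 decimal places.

Posterior odds ≈ 0.081

Prior odds = 1/59 = 0.016949. In log-odds, ln(0.016949) = -4.0775.
Add log likelihood ratio: ln(4.7647) = 1.5612.
Posterior log-odds = -2.5163, so posterior odds = exp(-2.5163) = 0.080758.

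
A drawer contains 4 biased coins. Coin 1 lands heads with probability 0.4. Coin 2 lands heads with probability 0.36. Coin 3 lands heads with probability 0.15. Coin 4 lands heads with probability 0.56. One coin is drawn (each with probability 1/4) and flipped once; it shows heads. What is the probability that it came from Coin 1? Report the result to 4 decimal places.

P(heads|C1) = 0.4; P(heads|C2) = 0.36; P(heads|C3) = 0.15; P(heads|C4) = 0.56.
Prior × likelihood for each source: 0.25·0.4=0.1000, 0.25·0.36=0.09000, 0.25·0.15=0.03750, 0.25·0.56=0.1400. Summing gives P(heads) = 0.36750.
P(Coin 1 | heads) = 0.1000 / 0.36750 = 0.2721.

Posterior probability ≈ 0.2721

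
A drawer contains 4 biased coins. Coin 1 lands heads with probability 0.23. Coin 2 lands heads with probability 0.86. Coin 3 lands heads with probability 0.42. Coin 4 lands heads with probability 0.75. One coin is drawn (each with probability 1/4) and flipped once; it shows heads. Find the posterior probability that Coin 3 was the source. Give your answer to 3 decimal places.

Tabulate prior·likelihood by source: [1] prior 0.25, lik 0.23, product 0.05750; [2] prior 0.25, lik 0.86, product 0.2150; [3] prior 0.25, lik 0.42, product 0.1050; [4] prior 0.25, lik 0.75, product 0.1875.
Normalizing constant = 0.56500; the posterior for Coin 3 is its product over the sum, 0.1050/0.56500 = 0.186.

Posterior probability ≈ 0.186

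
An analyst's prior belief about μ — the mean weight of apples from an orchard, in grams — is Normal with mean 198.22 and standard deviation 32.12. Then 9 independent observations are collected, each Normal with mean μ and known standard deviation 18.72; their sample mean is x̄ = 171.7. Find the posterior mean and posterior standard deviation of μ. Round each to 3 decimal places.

With known σ, the Normal prior is conjugate. Weight on the data is w = (n/σ²)/(n/σ² + 1/τ₀²) = 0.0256821/(0.0256821+0.00096928) = 0.96363.
Posterior mean = w·x̄ + (1−w)·μ₀ = 0.96363·171.7 + 0.036369·198.22 = 172.665. Posterior variance = 1/(0.0256821+0.00096928) = 37.5215, so SD = 6.125.

Posterior mean ≈ 172.665; posterior SD ≈ 6.125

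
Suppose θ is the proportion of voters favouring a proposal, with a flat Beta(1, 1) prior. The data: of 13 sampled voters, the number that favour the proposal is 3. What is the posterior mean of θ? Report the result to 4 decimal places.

Posterior mean ≈ 0.2667

Observing 3 successes and 10 failures updates Beta(1, 1) by adding the success and failure counts to the two shape parameters: α = 1+3 = 4, β = 1+10 = 11.
Posterior mean = α/(α+β) = 4/15 = 0.2667.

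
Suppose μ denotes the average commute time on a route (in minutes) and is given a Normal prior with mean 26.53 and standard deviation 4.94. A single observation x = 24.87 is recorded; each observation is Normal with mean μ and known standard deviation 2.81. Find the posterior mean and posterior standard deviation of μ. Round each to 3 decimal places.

Posterior mean ≈ 25.276; posterior SD ≈ 2.442

Prior precision 1/τ₀² = 1/4.94² = 0.0409776; data precision n/σ² = 1/2.81² = 0.126645.
Posterior precision = 0.0409776 + 0.126645 = 0.167622, giving posterior SD = 1/√0.167622 = 2.442.
Posterior mean = (0.0409776·26.53 + 0.126645·24.87) / 0.167622 = 25.276.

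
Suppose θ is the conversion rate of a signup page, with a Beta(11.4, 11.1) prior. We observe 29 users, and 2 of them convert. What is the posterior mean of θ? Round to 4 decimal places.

Observing 2 successes and 27 failures updates Beta(11.4, 11.1) by adding the success and failure counts to the two shape parameters: α = 11.4+2 = 13.4, β = 11.1+27 = 38.1.
Posterior mean = α/(α+β) = 13.4/51.5 = 0.2602.

Posterior mean ≈ 0.2602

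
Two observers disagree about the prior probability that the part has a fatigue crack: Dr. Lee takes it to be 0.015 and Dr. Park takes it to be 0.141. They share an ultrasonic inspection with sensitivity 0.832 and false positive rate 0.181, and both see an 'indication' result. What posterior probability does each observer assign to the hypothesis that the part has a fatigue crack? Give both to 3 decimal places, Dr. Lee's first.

The likelihood ratio for an 'indication' result is 0.832/0.181 = 4.5967.
Dr. Lee: prior odds 0.015/0.985 = 0.015228; posterior odds 0.070000; posterior probability 0.065.
Dr. Park: prior odds 0.141/0.859 = 0.16414; posterior odds 0.75452; posterior probability 0.430.

Dr. Lee: 0.065; Dr. Park: 0.430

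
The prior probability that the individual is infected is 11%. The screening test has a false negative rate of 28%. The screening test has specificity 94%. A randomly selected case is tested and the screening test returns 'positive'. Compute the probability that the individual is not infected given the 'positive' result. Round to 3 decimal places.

P(¬H | E) ≈ 0.403

Write H for 'the individual is infected'. Prior odds H:¬H = 0.11/0.89 = 0.12360. For the 'positive' outcome, the likelihood ratio is 0.72/0.06 = 12.000.
Posterior odds = 0.12360 × 12.000 = 1.4831, so P(H|E) = 1.4831/(1+1.4831) = 0.597. Then P(¬H|E) = 1 − 0.597 = 0.403.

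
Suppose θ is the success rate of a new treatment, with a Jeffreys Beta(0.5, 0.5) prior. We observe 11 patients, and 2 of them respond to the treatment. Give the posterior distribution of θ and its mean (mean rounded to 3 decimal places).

Posterior: Beta(2.5, 9.5); mean ≈ 0.208

Observing 2 successes and 9 failures updates Beta(0.5, 0.5) by adding the success and failure counts to the two shape parameters: α = 0.5+2 = 2.5, β = 0.5+9 = 9.5.
E[θ | data] = 2.5/(2.5+9.5) = 0.208.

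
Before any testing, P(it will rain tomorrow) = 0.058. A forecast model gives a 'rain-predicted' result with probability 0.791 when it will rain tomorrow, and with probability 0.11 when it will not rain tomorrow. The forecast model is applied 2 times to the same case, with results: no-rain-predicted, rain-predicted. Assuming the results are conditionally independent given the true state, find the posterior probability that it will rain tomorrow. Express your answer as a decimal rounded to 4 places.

Posterior P(H) ≈ 0.0942

With H the event that it will rain tomorrow, the joint likelihood of the observed sequence is P(data|H) = 0.209·0.791 = 0.16532 and P(data|¬H) = 0.89·0.11 = 0.097900.
Bayes: P(H|data) = 0.058·0.16532 / (0.058·0.16532 + 0.942·0.097900) = 0.0095885/0.10181 = 0.0942.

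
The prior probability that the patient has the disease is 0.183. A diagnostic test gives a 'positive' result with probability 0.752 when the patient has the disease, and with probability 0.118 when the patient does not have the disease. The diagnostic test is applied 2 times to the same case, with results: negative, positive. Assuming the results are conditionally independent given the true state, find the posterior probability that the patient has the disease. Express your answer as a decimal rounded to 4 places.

Posterior P(H) ≈ 0.2864

With H the event that the patient has the disease, the joint likelihood of the observed sequence is P(data|H) = 0.248·0.752 = 0.18650 and P(data|¬H) = 0.882·0.118 = 0.10408.
Bayes: P(H|data) = 0.183·0.18650 / (0.183·0.18650 + 0.817·0.10408) = 0.034129/0.11916 = 0.2864.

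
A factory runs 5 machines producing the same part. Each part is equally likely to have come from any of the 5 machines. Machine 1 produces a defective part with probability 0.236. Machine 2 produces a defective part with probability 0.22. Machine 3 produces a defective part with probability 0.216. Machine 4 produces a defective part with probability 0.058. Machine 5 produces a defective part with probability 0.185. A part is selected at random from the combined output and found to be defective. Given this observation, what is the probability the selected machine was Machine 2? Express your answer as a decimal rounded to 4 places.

Posterior probability ≈ 0.2404

Tabulate prior·likelihood by source: [1] prior 0.2, lik 0.236, product 0.04720; [2] prior 0.2, lik 0.22, product 0.04400; [3] prior 0.2, lik 0.216, product 0.04320; [4] prior 0.2, lik 0.058, product 0.01160; [5] prior 0.2, lik 0.185, product 0.03700.
Normalizing constant = 0.18300; the posterior for Machine 2 is its product over the sum, 0.04400/0.18300 = 0.2404.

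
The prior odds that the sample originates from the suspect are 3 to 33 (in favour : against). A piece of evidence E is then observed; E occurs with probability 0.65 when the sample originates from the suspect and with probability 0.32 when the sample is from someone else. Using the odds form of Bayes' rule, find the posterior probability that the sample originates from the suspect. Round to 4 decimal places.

Prior odds = 3/33 = 0.090909. In log-odds, ln(0.090909) = -2.3979.
Add log likelihood ratio: ln(2.0312) = 0.70865.
Posterior log-odds = -1.6892, so posterior odds = exp(-1.6892) = 0.18466. Converting, P(H|E) = 0.18466/1.1847 = 0.1559.

Posterior probability ≈ 0.1559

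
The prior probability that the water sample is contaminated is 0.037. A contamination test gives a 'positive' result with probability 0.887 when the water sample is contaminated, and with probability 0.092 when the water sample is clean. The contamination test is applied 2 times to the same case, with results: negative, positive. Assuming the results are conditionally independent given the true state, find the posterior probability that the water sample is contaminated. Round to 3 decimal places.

Posterior P(H) ≈ 0.044

Let H be the event that the water sample is contaminated; start with P(H) = 0.037. P('positive'|H) = 0.887, P('positive'|¬H) = 0.092.
Update on result 1 ('negative'): P(H) ← 0.113·0.0370 / (0.113·0.0370 + 0.908·0.9630) = 0.0041810/0.87858 = 0.0048.
Update on result 2 ('positive'): P(H) ← 0.887·0.0048 / (0.887·0.0048 + 0.092·0.9952) = 0.0042210/0.095783 = 0.0441.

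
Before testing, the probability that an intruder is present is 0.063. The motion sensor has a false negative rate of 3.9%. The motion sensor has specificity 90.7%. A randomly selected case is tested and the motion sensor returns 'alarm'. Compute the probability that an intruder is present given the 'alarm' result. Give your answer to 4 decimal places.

Write H for 'an intruder is present'. Prior odds H:¬H = 0.063/0.937 = 0.067236. For the 'alarm' outcome, the likelihood ratio is 0.961/0.093 = 10.333.
Posterior odds = 0.067236 × 10.333 = 0.69477, so P(H|E) = 0.69477/(1+0.69477) = 0.4099.

P(H | E) ≈ 0.4099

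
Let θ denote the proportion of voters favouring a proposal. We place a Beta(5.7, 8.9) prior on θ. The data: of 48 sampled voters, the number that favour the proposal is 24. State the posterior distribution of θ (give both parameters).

Observing 24 successes and 24 failures updates Beta(5.7, 8.9) by adding the success and failure counts to the two shape parameters: α = 5.7+24 = 29.7, β = 8.9+24 = 32.9.

Posterior: Beta(29.7, 32.9)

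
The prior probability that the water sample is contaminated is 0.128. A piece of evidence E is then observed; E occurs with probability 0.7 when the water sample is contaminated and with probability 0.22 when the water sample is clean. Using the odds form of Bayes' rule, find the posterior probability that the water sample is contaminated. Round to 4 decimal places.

Prior odds = 0.128/(1−0.128) = 0.14679. In log-odds, ln(0.14679) = -1.9188.
Add log likelihood ratio: ln(3.1818) = 1.1575.
Posterior log-odds = -0.76131, so posterior odds = exp(-0.76131) = 0.46706. Converting, P(H|E) = 0.46706/1.4671 = 0.3184.

Posterior probability ≈ 0.3184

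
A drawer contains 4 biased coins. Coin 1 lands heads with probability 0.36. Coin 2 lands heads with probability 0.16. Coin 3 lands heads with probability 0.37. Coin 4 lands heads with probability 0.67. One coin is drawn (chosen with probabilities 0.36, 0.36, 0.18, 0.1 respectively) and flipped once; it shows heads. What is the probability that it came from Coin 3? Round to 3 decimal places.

Posterior probability ≈ 0.208

Tabulate prior·likelihood by source: [1] prior 0.36, lik 0.36, product 0.1296; [2] prior 0.36, lik 0.16, product 0.05760; [3] prior 0.18, lik 0.37, product 0.06660; [4] prior 0.1, lik 0.67, product 0.06700.
Normalizing constant = 0.32080; the posterior for Coin 3 is its product over the sum, 0.06660/0.32080 = 0.208.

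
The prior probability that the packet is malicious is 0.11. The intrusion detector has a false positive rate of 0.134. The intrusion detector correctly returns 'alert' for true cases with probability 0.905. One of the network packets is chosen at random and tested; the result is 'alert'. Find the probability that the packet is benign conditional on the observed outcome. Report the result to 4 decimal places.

Let H be the event that the packet is malicious. P(H) = 0.11, so P(¬H) = 0.89. With E the 'alert' result, P(E|H) = 0.905 and P(E|¬H) = 0.134.
P(E) = 0.905·0.11 + 0.134·0.89 = 0.099550 + 0.11926 = 0.21881.
By Bayes' theorem, P(H|E) = 0.099550 / 0.21881 = 0.4550. Hence P(¬H|E) = 1 − 0.4550 = 0.5450.

P(¬H | E) ≈ 0.5450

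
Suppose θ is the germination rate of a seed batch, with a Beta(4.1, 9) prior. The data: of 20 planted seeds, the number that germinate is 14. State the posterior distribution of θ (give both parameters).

Posterior: Beta(18.1, 15)

Observing 14 successes and 6 failures updates Beta(4.1, 9) by adding the success and failure counts to the two shape parameters: α = 4.1+14 = 18.1, β = 9+6 = 15.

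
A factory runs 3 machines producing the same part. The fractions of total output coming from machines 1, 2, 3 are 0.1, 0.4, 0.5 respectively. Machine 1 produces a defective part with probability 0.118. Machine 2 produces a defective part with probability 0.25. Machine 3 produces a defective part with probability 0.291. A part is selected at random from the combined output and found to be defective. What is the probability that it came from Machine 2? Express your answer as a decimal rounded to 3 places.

Posterior probability ≈ 0.389

P(defective|M1) = 0.118; P(defective|M2) = 0.25; P(defective|M3) = 0.291.
Prior × likelihood for each source: 0.1·0.118=0.01180, 0.4·0.25=0.1000, 0.5·0.291=0.1455. Summing gives P(defective) = 0.25730.
P(Machine 2 | defective) = 0.1000 / 0.25730 = 0.389.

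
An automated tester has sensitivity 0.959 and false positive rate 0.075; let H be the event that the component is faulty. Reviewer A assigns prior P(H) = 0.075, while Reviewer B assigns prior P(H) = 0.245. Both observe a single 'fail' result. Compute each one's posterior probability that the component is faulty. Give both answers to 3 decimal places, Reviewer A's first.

P('+'|H) = 0.959, P('+'|¬H) = 0.075.
Reviewer A: numerator 0.959·0.075 = 0.071925; evidence = 0.071925+0.075·0.925 = 0.14130; posterior = 0.509.
Reviewer B: numerator 0.959·0.245 = 0.23495; evidence = 0.23495+0.075·0.755 = 0.29158; posterior = 0.806.

Reviewer A: 0.509; Reviewer B: 0.806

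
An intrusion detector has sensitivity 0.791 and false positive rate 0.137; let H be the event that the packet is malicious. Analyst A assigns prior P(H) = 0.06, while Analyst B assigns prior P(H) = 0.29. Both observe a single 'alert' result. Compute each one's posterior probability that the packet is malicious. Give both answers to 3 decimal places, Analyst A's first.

The likelihood ratio for an 'alert' result is 0.791/0.137 = 5.7737.
Analyst A: prior odds 0.06/0.94 = 0.063830; posterior odds 0.36854; posterior probability 0.269.
Analyst B: prior odds 0.29/0.71 = 0.40845; posterior odds 2.3583; posterior probability 0.702.

Analyst A: 0.269; Analyst B: 0.702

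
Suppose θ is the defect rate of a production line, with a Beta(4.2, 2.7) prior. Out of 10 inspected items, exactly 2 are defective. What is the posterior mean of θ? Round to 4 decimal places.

Posterior mean ≈ 0.3669

Observing 2 successes and 8 failures updates Beta(4.2, 2.7) by adding the success and failure counts to the two shape parameters: α = 4.2+2 = 6.2, β = 2.7+8 = 10.7.
Posterior mean = α/(α+β) = 6.2/16.9 = 0.3669.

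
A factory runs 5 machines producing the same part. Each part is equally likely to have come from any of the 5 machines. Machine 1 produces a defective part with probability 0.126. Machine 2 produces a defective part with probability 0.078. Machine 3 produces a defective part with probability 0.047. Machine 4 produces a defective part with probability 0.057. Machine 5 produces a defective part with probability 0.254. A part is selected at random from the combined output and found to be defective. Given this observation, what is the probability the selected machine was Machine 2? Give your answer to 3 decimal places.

Tabulate prior·likelihood by source: [1] prior 0.2, lik 0.126, product 0.02520; [2] prior 0.2, lik 0.078, product 0.01560; [3] prior 0.2, lik 0.047, product 0.009400; [4] prior 0.2, lik 0.057, product 0.01140; [5] prior 0.2, lik 0.254, product 0.05080.
Normalizing constant = 0.11240; the posterior for Machine 2 is its product over the sum, 0.01560/0.11240 = 0.139.

Posterior probability ≈ 0.139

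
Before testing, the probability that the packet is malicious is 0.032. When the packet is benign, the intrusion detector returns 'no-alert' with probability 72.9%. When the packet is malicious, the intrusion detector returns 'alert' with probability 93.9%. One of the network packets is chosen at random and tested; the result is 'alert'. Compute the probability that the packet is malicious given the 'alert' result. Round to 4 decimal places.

Let H be the event that the packet is malicious. P(H) = 0.032, so P(¬H) = 0.968. With E the 'alert' result, P(E|H) = 0.939 and P(E|¬H) = 0.271.
P(E) = 0.939·0.032 + 0.271·0.968 = 0.030048 + 0.26233 = 0.29238.
By Bayes' theorem, P(H|E) = 0.030048 / 0.29238 = 0.1028.

P(H | E) ≈ 0.1028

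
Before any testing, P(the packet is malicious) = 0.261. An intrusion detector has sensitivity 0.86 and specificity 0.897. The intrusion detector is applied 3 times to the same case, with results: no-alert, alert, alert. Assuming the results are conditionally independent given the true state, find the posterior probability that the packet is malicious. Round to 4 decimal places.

Posterior P(H) ≈ 0.7935

With H the event that the packet is malicious, the joint likelihood of the observed sequence is P(data|H) = 0.14·0.86·0.86 = 0.10354 and P(data|¬H) = 0.897·0.103·0.103 = 0.0095163.
Bayes: P(H|data) = 0.261·0.10354 / (0.261·0.10354 + 0.739·0.0095163) = 0.027025/0.034058 = 0.7935.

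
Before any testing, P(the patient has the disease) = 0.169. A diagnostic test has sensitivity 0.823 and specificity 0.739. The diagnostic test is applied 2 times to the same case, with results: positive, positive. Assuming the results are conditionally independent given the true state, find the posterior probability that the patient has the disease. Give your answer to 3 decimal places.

Posterior P(H) ≈ 0.669

With H the event that the patient has the disease, the joint likelihood of the observed sequence is P(data|H) = 0.823·0.823 = 0.67733 and P(data|¬H) = 0.261·0.261 = 0.068121.
Bayes: P(H|data) = 0.169·0.67733 / (0.169·0.67733 + 0.831·0.068121) = 0.11447/0.17108 = 0.6691.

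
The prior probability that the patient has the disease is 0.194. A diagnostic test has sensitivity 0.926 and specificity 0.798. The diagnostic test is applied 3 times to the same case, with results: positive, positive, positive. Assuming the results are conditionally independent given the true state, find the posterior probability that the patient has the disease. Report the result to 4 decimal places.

Posterior P(H) ≈ 0.9587

Let H be the event that the patient has the disease; start with P(H) = 0.194. P('positive'|H) = 0.926, P('positive'|¬H) = 0.202.
Update on result 1 ('positive'): P(H) ← 0.926·0.1940 / (0.926·0.1940 + 0.202·0.8060) = 0.17964/0.34246 = 0.5246.
Update on result 2 ('positive'): P(H) ← 0.926·0.5246 / (0.926·0.5246 + 0.202·0.4754) = 0.48576/0.58179 = 0.8349.
Update on result 3 ('positive'): P(H) ← 0.926·0.8349 / (0.926·0.8349 + 0.202·0.1651) = 0.77315/0.80649 = 0.9587.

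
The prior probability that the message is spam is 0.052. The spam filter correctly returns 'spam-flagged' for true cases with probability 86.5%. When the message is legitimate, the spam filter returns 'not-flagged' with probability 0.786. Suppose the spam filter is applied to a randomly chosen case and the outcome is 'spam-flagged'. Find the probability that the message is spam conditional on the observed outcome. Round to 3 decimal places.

Let H be the event that the message is spam. P(H) = 0.052, so P(¬H) = 0.948. With E the 'spam-flagged' result, P(E|H) = 0.865 and P(E|¬H) = 0.214.
P(E) = 0.865·0.052 + 0.214·0.948 = 0.044980 + 0.20287 = 0.24785.
By Bayes' theorem, P(H|E) = 0.044980 / 0.24785 = 0.181.

P(H | E) ≈ 0.181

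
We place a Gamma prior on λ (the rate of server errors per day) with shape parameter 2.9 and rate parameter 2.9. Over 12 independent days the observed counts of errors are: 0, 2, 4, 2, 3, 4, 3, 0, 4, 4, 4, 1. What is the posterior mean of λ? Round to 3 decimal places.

Posterior mean ≈ 2.275

The Poisson likelihood adds the total count to the shape and the number of exposure periods to the rate. Here ∑xᵢ = 31 and n = 12, so shape 2.9→33.9 and rate 2.9→14.9.
Posterior mean = shape/rate = 33.9/14.9 = 2.275.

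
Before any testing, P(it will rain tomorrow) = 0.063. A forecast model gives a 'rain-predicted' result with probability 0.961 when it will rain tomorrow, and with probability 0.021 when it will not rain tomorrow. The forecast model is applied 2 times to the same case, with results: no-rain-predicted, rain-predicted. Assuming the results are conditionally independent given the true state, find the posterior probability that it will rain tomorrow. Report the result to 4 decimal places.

Let H be the event that it will rain tomorrow; start with P(H) = 0.063. P('rain-predicted'|H) = 0.961, P('rain-predicted'|¬H) = 0.021.
Update on result 1 ('no-rain-predicted'): P(H) ← 0.039·0.0630 / (0.039·0.0630 + 0.979·0.9370) = 0.0024570/0.91978 = 0.0027.
Update on result 2 ('rain-predicted'): P(H) ← 0.961·0.0027 / (0.961·0.0027 + 0.021·0.9973) = 0.0025671/0.023511 = 0.1092.

Posterior P(H) ≈ 0.1092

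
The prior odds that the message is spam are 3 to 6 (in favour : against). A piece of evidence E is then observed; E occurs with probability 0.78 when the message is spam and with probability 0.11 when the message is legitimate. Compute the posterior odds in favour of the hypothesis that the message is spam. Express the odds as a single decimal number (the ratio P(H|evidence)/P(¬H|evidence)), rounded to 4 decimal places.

Prior odds = 3/6 = 0.50000. In log-odds, ln(0.50000) = -0.69315.
Add log likelihood ratio: ln(7.0909) = 1.9588.
Posterior log-odds = 1.2657, so posterior odds = exp(1.2657) = 3.5455.

Posterior odds ≈ 3.5455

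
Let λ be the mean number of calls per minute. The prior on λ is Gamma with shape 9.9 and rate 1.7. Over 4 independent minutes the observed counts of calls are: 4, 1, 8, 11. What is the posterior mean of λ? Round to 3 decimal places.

The Poisson likelihood adds the total count to the shape and the number of exposure periods to the rate. Here ∑xᵢ = 24 and n = 4, so shape 9.9→33.9 and rate 1.7→5.7.
E[λ | data] = 33.9/5.7 = 5.947.

Posterior mean ≈ 5.947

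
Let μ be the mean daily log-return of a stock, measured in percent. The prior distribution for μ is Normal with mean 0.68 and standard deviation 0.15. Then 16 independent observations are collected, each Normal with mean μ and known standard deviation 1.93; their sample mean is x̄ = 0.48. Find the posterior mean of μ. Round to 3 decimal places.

Posterior mean ≈ 0.662

With known σ, the Normal prior is conjugate. Weight on the data is w = (n/σ²)/(n/σ² + 1/τ₀²) = 4.29542/(4.29542+44.4444) = 0.088129.
Posterior mean = w·x̄ + (1−w)·μ₀ = 0.088129·0.48 + 0.91187·0.68 = 0.662.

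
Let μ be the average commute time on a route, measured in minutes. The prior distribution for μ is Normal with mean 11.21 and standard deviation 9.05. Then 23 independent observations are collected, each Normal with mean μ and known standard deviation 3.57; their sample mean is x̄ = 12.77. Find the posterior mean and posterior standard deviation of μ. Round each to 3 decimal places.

With known σ, the Normal prior is conjugate. Weight on the data is w = (n/σ²)/(n/σ² + 1/τ₀²) = 1.80464/(1.80464+0.0122096) = 0.99328.
Posterior mean = w·x̄ + (1−w)·μ₀ = 0.99328·12.77 + 0.0067202·11.21 = 12.760. Posterior variance = 1/(1.80464+0.0122096) = 0.550402, so SD = 0.742.

Posterior mean ≈ 12.760; posterior SD ≈ 0.742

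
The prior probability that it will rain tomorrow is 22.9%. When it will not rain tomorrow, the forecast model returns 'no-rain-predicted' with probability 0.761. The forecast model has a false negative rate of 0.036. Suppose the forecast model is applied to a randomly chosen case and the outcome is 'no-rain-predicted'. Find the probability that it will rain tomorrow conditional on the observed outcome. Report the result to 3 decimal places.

P(H | E) ≈ 0.014

Write H for 'it will rain tomorrow'. Prior odds H:¬H = 0.229/0.771 = 0.29702. For the 'no-rain-predicted' outcome, the likelihood ratio is 0.036/0.761 = 0.047306.
Posterior odds = 0.29702 × 0.047306 = 0.014051, so P(H|E) = 0.014051/(1+0.014051) = 0.014.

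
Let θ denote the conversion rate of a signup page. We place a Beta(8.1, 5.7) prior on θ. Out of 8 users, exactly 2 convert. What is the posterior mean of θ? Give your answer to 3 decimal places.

Observing 2 successes and 6 failures updates Beta(8.1, 5.7) by adding the success and failure counts to the two shape parameters: α = 8.1+2 = 10.1, β = 5.7+6 = 11.7.
E[θ | data] = 10.1/(10.1+11.7) = 0.463.

Posterior mean ≈ 0.463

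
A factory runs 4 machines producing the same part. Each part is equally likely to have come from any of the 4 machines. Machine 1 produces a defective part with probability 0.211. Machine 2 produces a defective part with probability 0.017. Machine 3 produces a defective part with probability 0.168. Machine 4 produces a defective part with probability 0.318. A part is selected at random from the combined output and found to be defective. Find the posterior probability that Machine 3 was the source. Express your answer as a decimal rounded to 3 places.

Tabulate prior·likelihood by source: [1] prior 0.25, lik 0.211, product 0.05275; [2] prior 0.25, lik 0.017, product 0.004250; [3] prior 0.25, lik 0.168, product 0.04200; [4] prior 0.25, lik 0.318, product 0.07950.
Normalizing constant = 0.17850; the posterior for Machine 3 is its product over the sum, 0.04200/0.17850 = 0.235.

Posterior probability ≈ 0.235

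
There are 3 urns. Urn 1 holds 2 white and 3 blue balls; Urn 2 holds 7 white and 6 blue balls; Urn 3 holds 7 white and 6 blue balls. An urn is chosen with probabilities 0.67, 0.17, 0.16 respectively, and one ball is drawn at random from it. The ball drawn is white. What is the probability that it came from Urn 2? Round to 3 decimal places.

P(white|Urn 1) = 0.4; P(white|Urn 2) = 0.5385; P(white|Urn 3) = 0.5385.
Prior × likelihood for each source: 0.67·0.4=0.2680, 0.17·0.5385=0.09154, 0.16·0.5385=0.08615. Summing gives P(white) = 0.44569.
P(Urn 2 | white) = 0.09154 / 0.44569 = 0.205.

Posterior probability ≈ 0.205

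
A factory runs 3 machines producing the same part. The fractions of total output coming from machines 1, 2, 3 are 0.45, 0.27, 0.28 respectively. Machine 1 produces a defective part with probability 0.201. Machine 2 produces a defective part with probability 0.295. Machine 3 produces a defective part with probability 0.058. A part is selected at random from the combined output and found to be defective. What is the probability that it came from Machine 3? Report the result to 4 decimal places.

P(defective|M1) = 0.201; P(defective|M2) = 0.295; P(defective|M3) = 0.058.
Prior × likelihood for each source: 0.45·0.201=0.09045, 0.27·0.295=0.07965, 0.28·0.058=0.01624. Summing gives P(defective) = 0.18634.
P(Machine 3 | defective) = 0.01624 / 0.18634 = 0.0872.

Posterior probability ≈ 0.0872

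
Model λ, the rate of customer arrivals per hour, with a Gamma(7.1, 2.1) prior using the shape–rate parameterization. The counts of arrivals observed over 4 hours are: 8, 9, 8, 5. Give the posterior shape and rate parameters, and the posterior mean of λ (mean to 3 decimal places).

Posterior: Gamma(shape=37.1, rate=6.1); mean ≈ 6.082

Total count ∑xᵢ = 30 over n = 4 hours.
Gamma is conjugate to the Poisson likelihood: posterior is Gamma(shape = 7.1+30 = 37.1, rate = 2.1+4 = 6.1).
Posterior mean = shape/rate = 37.1/6.1 = 6.082.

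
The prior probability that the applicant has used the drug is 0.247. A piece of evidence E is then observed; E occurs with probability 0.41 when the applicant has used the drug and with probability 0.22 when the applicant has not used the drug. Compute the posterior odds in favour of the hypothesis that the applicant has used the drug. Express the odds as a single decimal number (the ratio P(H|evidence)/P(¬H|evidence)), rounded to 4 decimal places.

Prior odds = 0.247/(1−0.247) = 0.32802.
Likelihood ratio for E = 0.41/0.22 = 1.8636.
Posterior odds = prior odds × LR = 0.61131.

Posterior odds ≈ 0.6113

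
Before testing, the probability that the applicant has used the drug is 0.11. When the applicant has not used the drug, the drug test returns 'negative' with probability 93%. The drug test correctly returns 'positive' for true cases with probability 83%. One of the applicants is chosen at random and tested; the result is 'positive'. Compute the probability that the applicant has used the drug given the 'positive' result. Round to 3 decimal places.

Let H be the event that the applicant has used the drug. P(H) = 0.11, so P(¬H) = 0.89. With E the 'positive' result, P(E|H) = 0.83 and P(E|¬H) = 0.07.
P(E) = 0.83·0.11 + 0.07·0.89 = 0.091300 + 0.062300 = 0.15360.
By Bayes' theorem, P(H|E) = 0.091300 / 0.15360 = 0.594.

P(H | E) ≈ 0.594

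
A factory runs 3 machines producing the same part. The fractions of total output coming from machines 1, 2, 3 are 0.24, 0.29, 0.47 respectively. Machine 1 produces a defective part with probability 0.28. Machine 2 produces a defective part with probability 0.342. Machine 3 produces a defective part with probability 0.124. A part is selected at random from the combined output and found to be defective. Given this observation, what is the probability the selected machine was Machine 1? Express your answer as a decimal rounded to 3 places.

Posterior probability ≈ 0.299

P(defective|M1) = 0.28; P(defective|M2) = 0.342; P(defective|M3) = 0.124.
Prior × likelihood for each source: 0.24·0.28=0.06720, 0.29·0.342=0.09918, 0.47·0.124=0.05828. Summing gives P(defective) = 0.22466.
P(Machine 1 | defective) = 0.06720 / 0.22466 = 0.299.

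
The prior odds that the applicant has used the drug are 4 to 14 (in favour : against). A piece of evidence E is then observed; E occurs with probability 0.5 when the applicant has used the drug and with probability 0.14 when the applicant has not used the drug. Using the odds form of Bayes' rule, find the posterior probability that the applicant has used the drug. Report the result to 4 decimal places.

Prior odds = 4/14 = 0.28571.
Likelihood ratio for E = 0.5/0.14 = 3.5714.
Posterior odds = prior odds × LR = 1.0204.
Posterior probability = odds/(1+odds) = 1.0204/2.0204 = 0.5051.

Posterior probability ≈ 0.5051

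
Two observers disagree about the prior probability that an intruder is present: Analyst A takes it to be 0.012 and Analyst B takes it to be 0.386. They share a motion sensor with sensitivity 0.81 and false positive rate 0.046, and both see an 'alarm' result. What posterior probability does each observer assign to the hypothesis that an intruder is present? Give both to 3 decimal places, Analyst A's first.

Analyst A: 0.176; Analyst B: 0.917

The likelihood ratio for an 'alarm' result is 0.81/0.046 = 17.609.
Analyst A: prior odds 0.012/0.988 = 0.012146; posterior odds 0.21387; posterior probability 0.176.
Analyst B: prior odds 0.386/0.614 = 0.62866; posterior odds 11.070; posterior probability 0.917.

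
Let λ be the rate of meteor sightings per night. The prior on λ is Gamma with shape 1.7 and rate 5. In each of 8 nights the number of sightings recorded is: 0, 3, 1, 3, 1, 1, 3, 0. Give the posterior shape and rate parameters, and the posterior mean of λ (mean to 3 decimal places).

Posterior: Gamma(shape=13.7, rate=13); mean ≈ 1.054

The Poisson likelihood adds the total count to the shape and the number of exposure periods to the rate. Here ∑xᵢ = 12 and n = 8, so shape 1.7→13.7 and rate 5→13.
E[λ | data] = 13.7/13 = 1.054.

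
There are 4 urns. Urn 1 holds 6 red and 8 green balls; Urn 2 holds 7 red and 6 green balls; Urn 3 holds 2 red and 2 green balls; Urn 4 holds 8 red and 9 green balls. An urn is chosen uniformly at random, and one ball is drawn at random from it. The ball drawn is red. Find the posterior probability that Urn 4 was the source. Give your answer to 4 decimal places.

Tabulate prior·likelihood by source: [1] prior 0.25, lik 0.4286, product 0.1071; [2] prior 0.25, lik 0.5385, product 0.1346; [3] prior 0.25, lik 0.5, product 0.1250; [4] prior 0.25, lik 0.4706, product 0.1176.
Normalizing constant = 0.48441; the posterior for Urn 4 is its product over the sum, 0.1176/0.48441 = 0.2429.

Posterior probability ≈ 0.2429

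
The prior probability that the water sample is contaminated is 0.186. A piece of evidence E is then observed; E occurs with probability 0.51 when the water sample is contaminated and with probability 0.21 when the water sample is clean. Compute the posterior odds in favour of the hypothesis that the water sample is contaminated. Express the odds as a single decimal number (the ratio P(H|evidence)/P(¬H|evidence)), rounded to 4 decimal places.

Prior odds = 0.186/(1−0.186) = 0.22850.
Likelihood ratio for E = 0.51/0.21 = 2.4286.
Posterior odds = prior odds × LR = 0.55493.

Posterior odds ≈ 0.5549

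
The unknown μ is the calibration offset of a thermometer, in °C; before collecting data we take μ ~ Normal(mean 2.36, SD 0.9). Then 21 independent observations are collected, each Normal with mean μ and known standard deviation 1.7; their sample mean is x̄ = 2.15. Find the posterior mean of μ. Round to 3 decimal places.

Prior precision 1/τ₀² = 1/0.9² = 1.23457; data precision n/σ² = 21/1.7² = 7.26644.
Posterior precision = 1.23457 + 7.26644 = 8.50100.
Posterior mean = (1.23457·2.36 + 7.26644·2.15) / 8.50100 = 2.180.

Posterior mean ≈ 2.180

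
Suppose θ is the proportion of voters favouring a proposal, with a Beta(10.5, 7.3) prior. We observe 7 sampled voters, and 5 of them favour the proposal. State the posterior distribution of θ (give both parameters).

Observing 5 successes and 2 failures updates Beta(10.5, 7.3) by adding the success and failure counts to the two shape parameters: α = 10.5+5 = 15.5, β = 7.3+2 = 9.3.

Posterior: Beta(15.5, 9.3)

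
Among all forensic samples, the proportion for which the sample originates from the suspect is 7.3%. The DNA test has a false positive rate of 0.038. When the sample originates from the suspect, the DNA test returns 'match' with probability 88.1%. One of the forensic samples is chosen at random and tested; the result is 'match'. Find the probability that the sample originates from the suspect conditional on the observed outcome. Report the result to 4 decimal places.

P(H | E) ≈ 0.6461

Write H for 'the sample originates from the suspect'. Prior odds H:¬H = 0.073/0.927 = 0.078749. For the 'match' outcome, the likelihood ratio is 0.881/0.038 = 23.184.
Posterior odds = 0.078749 × 23.184 = 1.8257, so P(H|E) = 1.8257/(1+1.8257) = 0.6461.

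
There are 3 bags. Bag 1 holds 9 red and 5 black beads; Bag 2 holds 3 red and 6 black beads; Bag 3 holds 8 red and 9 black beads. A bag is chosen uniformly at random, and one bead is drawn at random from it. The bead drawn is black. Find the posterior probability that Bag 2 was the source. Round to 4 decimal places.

P(black|Bag 1) = 0.3571; P(black|Bag 2) = 0.6667; P(black|Bag 3) = 0.5294.
Prior × likelihood for each source: 0.333333·0.3571=0.1190, 0.333333·0.6667=0.2222, 0.333333·0.5294=0.1765. Summing gives P(black) = 0.51774.
P(Bag 2 | black) = 0.2222 / 0.51774 = 0.4292.

Posterior probability ≈ 0.4292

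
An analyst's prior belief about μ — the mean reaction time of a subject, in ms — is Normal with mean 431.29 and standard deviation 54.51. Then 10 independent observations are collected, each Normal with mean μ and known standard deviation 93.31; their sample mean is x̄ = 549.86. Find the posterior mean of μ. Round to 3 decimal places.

With known σ, the Normal prior is conjugate. Weight on the data is w = (n/σ²)/(n/σ² + 1/τ₀²) = 0.00114853/(0.00114853+0.00033655) = 0.77338.
Posterior mean = w·x̄ + (1−w)·μ₀ = 0.77338·549.86 + 0.22662·431.29 = 522.990.

Posterior mean ≈ 522.990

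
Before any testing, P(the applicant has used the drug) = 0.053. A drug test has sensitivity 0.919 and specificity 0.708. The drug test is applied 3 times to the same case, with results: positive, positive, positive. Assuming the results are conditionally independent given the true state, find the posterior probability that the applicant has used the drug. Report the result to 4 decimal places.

Posterior P(H) ≈ 0.6357

Let H be the event that the applicant has used the drug; start with P(H) = 0.053. P('positive'|H) = 0.919, P('positive'|¬H) = 0.292.
Update on result 1 ('positive'): P(H) ← 0.919·0.0530 / (0.919·0.0530 + 0.292·0.9470) = 0.048707/0.32523 = 0.1498.
Update on result 2 ('positive'): P(H) ← 0.919·0.1498 / (0.919·0.1498 + 0.292·0.8502) = 0.13763/0.38590 = 0.3566.
Update on result 3 ('positive'): P(H) ← 0.919·0.3566 / (0.919·0.3566 + 0.292·0.6434) = 0.32776/0.51562 = 0.6357.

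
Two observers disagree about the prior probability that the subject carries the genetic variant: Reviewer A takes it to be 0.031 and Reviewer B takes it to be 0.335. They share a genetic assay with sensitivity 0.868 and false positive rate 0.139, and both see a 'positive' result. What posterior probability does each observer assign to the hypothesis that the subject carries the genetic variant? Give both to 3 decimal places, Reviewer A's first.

Reviewer A: 0.167; Reviewer B: 0.759

The likelihood ratio for a 'positive' result is 0.868/0.139 = 6.2446.
Reviewer A: prior odds 0.031/0.969 = 0.031992; posterior odds 0.19978; posterior probability 0.167.
Reviewer B: prior odds 0.335/0.665 = 0.50376; posterior odds 3.1458; posterior probability 0.759.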